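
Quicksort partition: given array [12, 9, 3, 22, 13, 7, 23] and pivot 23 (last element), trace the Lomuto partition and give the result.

Lomuto partition with pivot = 23:

Initial array: [12, 9, 3, 22, 13, 7, 23]

arr[0]=12 <= 23: swap with position 0, array becomes [12, 9, 3, 22, 13, 7, 23]
arr[1]=9 <= 23: swap with position 1, array becomes [12, 9, 3, 22, 13, 7, 23]
arr[2]=3 <= 23: swap with position 2, array becomes [12, 9, 3, 22, 13, 7, 23]
arr[3]=22 <= 23: swap with position 3, array becomes [12, 9, 3, 22, 13, 7, 23]
arr[4]=13 <= 23: swap with position 4, array becomes [12, 9, 3, 22, 13, 7, 23]
arr[5]=7 <= 23: swap with position 5, array becomes [12, 9, 3, 22, 13, 7, 23]

Place pivot at position 6: [12, 9, 3, 22, 13, 7, 23]
Pivot position: 6

After partitioning with pivot 23, the array becomes [12, 9, 3, 22, 13, 7, 23]. The pivot is placed at index 6. All elements to the left of the pivot are <= 23, and all elements to the right are > 23.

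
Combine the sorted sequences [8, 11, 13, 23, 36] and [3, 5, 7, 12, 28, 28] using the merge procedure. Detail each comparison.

Merging process:

Compare 8 vs 3: take 3 from right. Merged: [3]
Compare 8 vs 5: take 5 from right. Merged: [3, 5]
Compare 8 vs 7: take 7 from right. Merged: [3, 5, 7]
Compare 8 vs 12: take 8 from left. Merged: [3, 5, 7, 8]
Compare 11 vs 12: take 11 from left. Merged: [3, 5, 7, 8, 11]
Compare 13 vs 12: take 12 from right. Merged: [3, 5, 7, 8, 11, 12]
Compare 13 vs 28: take 13 from left. Merged: [3, 5, 7, 8, 11, 12, 13]
Compare 23 vs 28: take 23 from left. Merged: [3, 5, 7, 8, 11, 12, 13, 23]
Compare 36 vs 28: take 28 from right. Merged: [3, 5, 7, 8, 11, 12, 13, 23, 28]
Compare 36 vs 28: take 28 from right. Merged: [3, 5, 7, 8, 11, 12, 13, 23, 28, 28]
Append remaining from left: [36]. Merged: [3, 5, 7, 8, 11, 12, 13, 23, 28, 28, 36]

Final merged array: [3, 5, 7, 8, 11, 12, 13, 23, 28, 28, 36]
Total comparisons: 10

The merged array is [3, 5, 7, 8, 11, 12, 13, 23, 28, 28, 36], requiring 10 comparisons. The merge step runs in O(n) time where n is the total number of elements.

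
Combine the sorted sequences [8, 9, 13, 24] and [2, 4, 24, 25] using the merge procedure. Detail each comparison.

Merging process:

Compare 8 vs 2: take 2 from right. Merged: [2]
Compare 8 vs 4: take 4 from right. Merged: [2, 4]
Compare 8 vs 24: take 8 from left. Merged: [2, 4, 8]
Compare 9 vs 24: take 9 from left. Merged: [2, 4, 8, 9]
Compare 13 vs 24: take 13 from left. Merged: [2, 4, 8, 9, 13]
Compare 24 vs 24: take 24 from left. Merged: [2, 4, 8, 9, 13, 24]
Append remaining from right: [24, 25]. Merged: [2, 4, 8, 9, 13, 24, 24, 25]

Final merged array: [2, 4, 8, 9, 13, 24, 24, 25]
Total comparisons: 6

The merged array is [2, 4, 8, 9, 13, 24, 24, 25], requiring 6 comparisons. The merge step runs in O(n) time where n is the total number of elements.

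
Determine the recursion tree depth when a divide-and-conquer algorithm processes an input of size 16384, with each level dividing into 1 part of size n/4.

For divide and conquer with division factor 4:

Problem sizes at each level:
Level 0: 16384
Level 1: 4096
Level 2: 1024
Level 3: 256
Level 4: 64
Level 5: 16
Level 6: 4
Level 7: 1

The root is level 0 and the size-1 base case is level 7 (the tree spans levels 0 through 7, i.e. 8 levels counting the root), so the depth is the number of divisions: log_4(16384) = 7

The recursion tree depth is log_4(16384) = 7. At each level, the problem size is divided by 4, so it takes 7 divisions to reduce to a base case of size 1. The algorithm makes 1 recursive call at each level.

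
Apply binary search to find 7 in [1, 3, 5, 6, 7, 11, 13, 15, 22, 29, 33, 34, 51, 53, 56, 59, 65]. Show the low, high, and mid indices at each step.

Binary search for 7 in [1, 3, 5, 6, 7, 11, 13, 15, 22, 29, 33, 34, 51, 53, 56, 59, 65]:

lo=0, hi=16, mid=8, arr[mid]=22 -> 22 > 7, search left half
lo=0, hi=7, mid=3, arr[mid]=6 -> 6 < 7, search right half
lo=4, hi=7, mid=5, arr[mid]=11 -> 11 > 7, search left half
lo=4, hi=4, mid=4, arr[mid]=7 -> Found target at index 4!

Binary search finds 7 at index 4 after 4 comparisons. The search repeatedly halves the search space by comparing with the middle element.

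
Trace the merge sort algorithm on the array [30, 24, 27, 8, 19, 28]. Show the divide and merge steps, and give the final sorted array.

Merge sort trace:

Split: [30, 24, 27, 8, 19, 28] -> [30, 24, 27] and [8, 19, 28]
  Split: [30, 24, 27] -> [30] and [24, 27]
    Split: [24, 27] -> [24] and [27]
    Merge: [24] + [27] -> [24, 27]
  Merge: [30] + [24, 27] -> [24, 27, 30]
  Split: [8, 19, 28] -> [8] and [19, 28]
    Split: [19, 28] -> [19] and [28]
    Merge: [19] + [28] -> [19, 28]
  Merge: [8] + [19, 28] -> [8, 19, 28]
Merge: [24, 27, 30] + [8, 19, 28] -> [8, 19, 24, 27, 28, 30]

Final sorted array: [8, 19, 24, 27, 28, 30]

The merge sort proceeds by recursively splitting the array and merging sorted halves.
After all merges, the sorted array is [8, 19, 24, 27, 28, 30].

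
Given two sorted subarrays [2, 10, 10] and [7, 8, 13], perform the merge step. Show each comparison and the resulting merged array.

Merging process:

Compare 2 vs 7: take 2 from left. Merged: [2]
Compare 10 vs 7: take 7 from right. Merged: [2, 7]
Compare 10 vs 8: take 8 from right. Merged: [2, 7, 8]
Compare 10 vs 13: take 10 from left. Merged: [2, 7, 8, 10]
Compare 10 vs 13: take 10 from left. Merged: [2, 7, 8, 10, 10]
Append remaining from right: [13]. Merged: [2, 7, 8, 10, 10, 13]

Final merged array: [2, 7, 8, 10, 10, 13]
Total comparisons: 5

The merged array is [2, 7, 8, 10, 10, 13], requiring 5 comparisons. The merge step runs in O(n) time where n is the total number of elements.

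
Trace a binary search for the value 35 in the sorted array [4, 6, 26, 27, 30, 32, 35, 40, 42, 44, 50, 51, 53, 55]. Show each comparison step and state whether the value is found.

Binary search for 35 in [4, 6, 26, 27, 30, 32, 35, 40, 42, 44, 50, 51, 53, 55]:

lo=0, hi=13, mid=6, arr[mid]=35 -> Found target at index 6!

Binary search finds 35 at index 6 after 1 comparisons. The search repeatedly halves the search space by comparing with the middle element.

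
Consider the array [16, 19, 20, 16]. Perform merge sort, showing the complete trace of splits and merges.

Merge sort trace:

Split: [16, 19, 20, 16] -> [16, 19] and [20, 16]
  Split: [16, 19] -> [16] and [19]
  Merge: [16] + [19] -> [16, 19]
  Split: [20, 16] -> [20] and [16]
  Merge: [20] + [16] -> [16, 20]
Merge: [16, 19] + [16, 20] -> [16, 16, 19, 20]

Final sorted array: [16, 16, 19, 20]

The merge sort proceeds by recursively splitting the array and merging sorted halves.
After all merges, the sorted array is [16, 16, 19, 20].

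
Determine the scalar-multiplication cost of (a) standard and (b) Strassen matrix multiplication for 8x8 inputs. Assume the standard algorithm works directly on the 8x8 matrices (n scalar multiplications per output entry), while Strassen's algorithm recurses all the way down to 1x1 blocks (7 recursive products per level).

Matrix multiplication for 8x8 matrices:

Standard algorithm: 8^3 = 512 multiplications
Strassen's algorithm: 7^(log2(8)) = 7^3 = 343 multiplications
Savings: 512 - 343 = 169 multiplications

Standard: 512 multiplications (8^3). Strassen: 343 multiplications (7^3). Strassen reduces 8 recursive multiplications to 7 at each level.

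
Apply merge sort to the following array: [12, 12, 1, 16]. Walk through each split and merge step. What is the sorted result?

Merge sort trace:

Split: [12, 12, 1, 16] -> [12, 12] and [1, 16]
  Split: [12, 12] -> [12] and [12]
  Merge: [12] + [12] -> [12, 12]
  Split: [1, 16] -> [1] and [16]
  Merge: [1] + [16] -> [1, 16]
Merge: [12, 12] + [1, 16] -> [1, 12, 12, 16]

Final sorted array: [1, 12, 12, 16]

The merge sort proceeds by recursively splitting the array and merging sorted halves.
After all merges, the sorted array is [1, 12, 12, 16].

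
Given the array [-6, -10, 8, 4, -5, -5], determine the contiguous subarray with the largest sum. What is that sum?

Using Kadane's algorithm on [-6, -10, 8, 4, -5, -5]:

Scanning through the array:
Position 1 (value -10): max_ending_here = -10, max_so_far = -6
Position 2 (value 8): max_ending_here = 8, max_so_far = 8
Position 3 (value 4): max_ending_here = 12, max_so_far = 12
Position 4 (value -5): max_ending_here = 7, max_so_far = 12
Position 5 (value -5): max_ending_here = 2, max_so_far = 12

Maximum subarray: [8, 4]
Maximum sum: 12

The maximum subarray is [8, 4] with sum 12. This subarray runs from index 2 to index 3.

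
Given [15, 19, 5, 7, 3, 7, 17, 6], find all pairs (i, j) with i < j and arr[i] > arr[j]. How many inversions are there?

Finding inversions in [15, 19, 5, 7, 3, 7, 17, 6]:

(0, 2): arr[0]=15 > arr[2]=5
(0, 3): arr[0]=15 > arr[3]=7
(0, 4): arr[0]=15 > arr[4]=3
(0, 5): arr[0]=15 > arr[5]=7
(0, 7): arr[0]=15 > arr[7]=6
(1, 2): arr[1]=19 > arr[2]=5
(1, 3): arr[1]=19 > arr[3]=7
(1, 4): arr[1]=19 > arr[4]=3
(1, 5): arr[1]=19 > arr[5]=7
(1, 6): arr[1]=19 > arr[6]=17
(1, 7): arr[1]=19 > arr[7]=6
(2, 4): arr[2]=5 > arr[4]=3
(3, 4): arr[3]=7 > arr[4]=3
(3, 7): arr[3]=7 > arr[7]=6
(5, 7): arr[5]=7 > arr[7]=6
(6, 7): arr[6]=17 > arr[7]=6

Total inversions: 16

The array has 16 inversion(s): (0,2), (0,3), (0,4), (0,5), (0,7), (1,2), (1,3), (1,4), (1,5), (1,6), (1,7), (2,4), (3,4), (3,7), (5,7), (6,7). Each pair (i,j) satisfies i < j and arr[i] > arr[j].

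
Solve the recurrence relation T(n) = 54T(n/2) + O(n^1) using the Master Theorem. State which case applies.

Master Theorem for T(n) = 54T(n/2) + O(n^1):

a = 54, b = 2, c = 1
log_b(a) = log_2(54) = 5.7549

Case 1: c = 1 < log_2(54) = 5.7549
T(n) = O(n^(log_2 54))

For T(n) = 54T(n/2) + O(n^1): log_2(54) = 5.7549. This is Case 1 of the Master Theorem (c < log_b(a), work dominated by leaves), giving O(n^(log_2 54)).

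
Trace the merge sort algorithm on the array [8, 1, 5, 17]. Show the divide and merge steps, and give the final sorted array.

Merge sort trace:

Split: [8, 1, 5, 17] -> [8, 1] and [5, 17]
  Split: [8, 1] -> [8] and [1]
  Merge: [8] + [1] -> [1, 8]
  Split: [5, 17] -> [5] and [17]
  Merge: [5] + [17] -> [5, 17]
Merge: [1, 8] + [5, 17] -> [1, 5, 8, 17]

Final sorted array: [1, 5, 8, 17]

The merge sort proceeds by recursively splitting the array and merging sorted halves.
After all merges, the sorted array is [1, 5, 8, 17].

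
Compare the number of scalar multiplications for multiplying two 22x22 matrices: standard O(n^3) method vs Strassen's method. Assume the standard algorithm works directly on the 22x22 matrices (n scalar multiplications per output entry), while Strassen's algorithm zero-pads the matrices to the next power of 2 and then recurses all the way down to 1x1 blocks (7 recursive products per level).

Matrix multiplication for 22x22 matrices:

Strassen's algorithm requires power-of-2 dimensions. Pad 22x22 to 32x32 (next power of 2).

Standard algorithm: 22^3 = 10648 multiplications
Strassen's algorithm: 7^(log2(32)) = 7^5 = 16807 multiplications
Difference: 10648 - 16807 = -6159 (Strassen uses MORE here due to padding overhead — for small or just-over-power-of-2 n, padding can outweigh the per-level savings)

Standard: 10648 multiplications (22^3). Strassen: 16807 multiplications (7^5, after padding to 32x32). Strassen reduces 8 recursive multiplications to 7 at each level.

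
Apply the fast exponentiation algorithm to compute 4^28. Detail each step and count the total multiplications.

Computing 4^28 by squaring (build up from 4^1; each line after the first costs one multiplication):

4^1 = 4
4^2 = (4^1)^2 = 4^2 = 16
4^3 = 4 * 4^2 = 4 * 16 = 64
4^6 = (4^3)^2 = 64^2 = 4096
4^7 = 4 * 4^6 = 4 * 4096 = 16384
4^14 = (4^7)^2 = 16384^2 = 268435456
4^28 = (4^14)^2 = 268435456^2 = 72057594037927936

Result: 72057594037927936
Multiplications needed: 6 (6 lines after 4^1)

4^28 = 72057594037927936. Using exponentiation by squaring, this requires 6 multiplications. The key idea: if the exponent is even, square the half-power; if odd, multiply by the base once.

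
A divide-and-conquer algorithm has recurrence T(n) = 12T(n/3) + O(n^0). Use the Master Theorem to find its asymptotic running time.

Master Theorem for T(n) = 12T(n/3) + O(n^0):

a = 12, b = 3, c = 0
log_b(a) = log_3(12) = 2.2619

Case 1: c = 0 < log_3(12) = 2.2619
T(n) = O(n^(log_3 12))

For T(n) = 12T(n/3) + O(n^0): log_3(12) = 2.2619. This is Case 1 of the Master Theorem (c < log_b(a), work dominated by leaves), giving O(n^(log_3 12)).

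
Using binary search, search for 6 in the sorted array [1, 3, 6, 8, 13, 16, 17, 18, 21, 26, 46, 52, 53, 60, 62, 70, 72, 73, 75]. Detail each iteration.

Binary search for 6 in [1, 3, 6, 8, 13, 16, 17, 18, 21, 26, 46, 52, 53, 60, 62, 70, 72, 73, 75]:

lo=0, hi=18, mid=9, arr[mid]=26 -> 26 > 6, search left half
lo=0, hi=8, mid=4, arr[mid]=13 -> 13 > 6, search left half
lo=0, hi=3, mid=1, arr[mid]=3 -> 3 < 6, search right half
lo=2, hi=3, mid=2, arr[mid]=6 -> Found target at index 2!

Binary search finds 6 at index 2 after 4 comparisons. The search repeatedly halves the search space by comparing with the middle element.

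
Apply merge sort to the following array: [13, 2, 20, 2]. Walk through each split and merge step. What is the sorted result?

Merge sort trace:

Split: [13, 2, 20, 2] -> [13, 2] and [20, 2]
  Split: [13, 2] -> [13] and [2]
  Merge: [13] + [2] -> [2, 13]
  Split: [20, 2] -> [20] and [2]
  Merge: [20] + [2] -> [2, 20]
Merge: [2, 13] + [2, 20] -> [2, 2, 13, 20]

Final sorted array: [2, 2, 13, 20]

The merge sort proceeds by recursively splitting the array and merging sorted halves.
After all merges, the sorted array is [2, 2, 13, 20].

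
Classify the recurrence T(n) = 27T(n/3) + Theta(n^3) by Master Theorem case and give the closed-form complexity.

Master Theorem for T(n) = 27T(n/3) + O(n^3):

a = 27, b = 3, c = 3
log_b(a) = log_3(27) = 3.0000

Case 2: c = 3 = log_3(27) = 3.0000
T(n) = O(n^3 log n) = O(n^3 log n)

For T(n) = 27T(n/3) + O(n^3): log_3(27) = 3.0000. This is Case 2 of the Master Theorem (c = log_b(a), equal work at all levels), giving O(n^3 log n).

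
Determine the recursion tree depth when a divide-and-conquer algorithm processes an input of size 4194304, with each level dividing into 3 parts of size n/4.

For divide and conquer with division factor 4:

Problem sizes at each level:
Level 0: 4194304
Level 1: 1048576
Level 2: 262144
Level 3: 65536
Level 4: 16384
Level 5: 4096
Level 6: 1024
Level 7: 256
Level 8: 64
Level 9: 16
Level 10: 4
Level 11: 1

The root is level 0 and the size-1 base case is level 11 (the tree spans levels 0 through 11, i.e. 12 levels counting the root), so the depth is the number of divisions: log_4(4194304) = 11

The recursion tree depth is log_4(4194304) = 11. At each level, the problem size is divided by 4, so it takes 11 divisions to reduce to a base case of size 1. The algorithm makes 3 recursive calls at each level.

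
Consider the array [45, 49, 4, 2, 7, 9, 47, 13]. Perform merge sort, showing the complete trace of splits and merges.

Merge sort trace:

Split: [45, 49, 4, 2, 7, 9, 47, 13] -> [45, 49, 4, 2] and [7, 9, 47, 13]
  Split: [45, 49, 4, 2] -> [45, 49] and [4, 2]
    Split: [45, 49] -> [45] and [49]
    Merge: [45] + [49] -> [45, 49]
    Split: [4, 2] -> [4] and [2]
    Merge: [4] + [2] -> [2, 4]
  Merge: [45, 49] + [2, 4] -> [2, 4, 45, 49]
  Split: [7, 9, 47, 13] -> [7, 9] and [47, 13]
    Split: [7, 9] -> [7] and [9]
    Merge: [7] + [9] -> [7, 9]
    Split: [47, 13] -> [47] and [13]
    Merge: [47] + [13] -> [13, 47]
  Merge: [7, 9] + [13, 47] -> [7, 9, 13, 47]
Merge: [2, 4, 45, 49] + [7, 9, 13, 47] -> [2, 4, 7, 9, 13, 45, 47, 49]

Final sorted array: [2, 4, 7, 9, 13, 45, 47, 49]

The merge sort proceeds by recursively splitting the array and merging sorted halves.
After all merges, the sorted array is [2, 4, 7, 9, 13, 45, 47, 49].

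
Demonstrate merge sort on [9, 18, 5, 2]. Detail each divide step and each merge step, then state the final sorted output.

Merge sort trace:

Split: [9, 18, 5, 2] -> [9, 18] and [5, 2]
  Split: [9, 18] -> [9] and [18]
  Merge: [9] + [18] -> [9, 18]
  Split: [5, 2] -> [5] and [2]
  Merge: [5] + [2] -> [2, 5]
Merge: [9, 18] + [2, 5] -> [2, 5, 9, 18]

Final sorted array: [2, 5, 9, 18]

The merge sort proceeds by recursively splitting the array and merging sorted halves.
After all merges, the sorted array is [2, 5, 9, 18].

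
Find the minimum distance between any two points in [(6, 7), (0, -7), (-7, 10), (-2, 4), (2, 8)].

Computing all pairwise distances among 5 points:

d((6, 7), (0, -7)) = 15.2315
d((6, 7), (-7, 10)) = 13.3417
d((6, 7), (-2, 4)) = 8.544
d((6, 7), (2, 8)) = 4.1231 <-- minimum
d((0, -7), (-7, 10)) = 18.3848
d((0, -7), (-2, 4)) = 11.1803
d((0, -7), (2, 8)) = 15.1327
d((-7, 10), (-2, 4)) = 7.8102
d((-7, 10), (2, 8)) = 9.2195
d((-2, 4), (2, 8)) = 5.6569

Closest pair: (6, 7) and (2, 8) with distance 4.1231

The closest pair is (6, 7) and (2, 8) with Euclidean distance 4.1231. For 5 points, brute-force pairwise comparison is shown above. For large n, the divide-and-conquer algorithm (sort by x, recurse on halves, check the dividing strip) achieves O(n log n).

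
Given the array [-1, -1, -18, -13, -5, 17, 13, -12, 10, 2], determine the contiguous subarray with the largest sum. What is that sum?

Using Kadane's algorithm on [-1, -1, -18, -13, -5, 17, 13, -12, 10, 2]:

Scanning through the array:
Position 1 (value -1): max_ending_here = -1, max_so_far = -1
Position 2 (value -18): max_ending_here = -18, max_so_far = -1
Position 3 (value -13): max_ending_here = -13, max_so_far = -1
Position 4 (value -5): max_ending_here = -5, max_so_far = -1
Position 5 (value 17): max_ending_here = 17, max_so_far = 17
Position 6 (value 13): max_ending_here = 30, max_so_far = 30
Position 7 (value -12): max_ending_here = 18, max_so_far = 30
Position 8 (value 10): max_ending_here = 28, max_so_far = 30
Position 9 (value 2): max_ending_here = 30, max_so_far = 30

Maximum subarray: [17, 13]
Maximum sum: 30

The maximum subarray is [17, 13] with sum 30. This subarray runs from index 5 to index 6.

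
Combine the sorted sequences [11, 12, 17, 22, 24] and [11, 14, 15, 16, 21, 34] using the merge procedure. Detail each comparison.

Merging process:

Compare 11 vs 11: take 11 from left. Merged: [11]
Compare 12 vs 11: take 11 from right. Merged: [11, 11]
Compare 12 vs 14: take 12 from left. Merged: [11, 11, 12]
Compare 17 vs 14: take 14 from right. Merged: [11, 11, 12, 14]
Compare 17 vs 15: take 15 from right. Merged: [11, 11, 12, 14, 15]
Compare 17 vs 16: take 16 from right. Merged: [11, 11, 12, 14, 15, 16]
Compare 17 vs 21: take 17 from left. Merged: [11, 11, 12, 14, 15, 16, 17]
Compare 22 vs 21: take 21 from right. Merged: [11, 11, 12, 14, 15, 16, 17, 21]
Compare 22 vs 34: take 22 from left. Merged: [11, 11, 12, 14, 15, 16, 17, 21, 22]
Compare 24 vs 34: take 24 from left. Merged: [11, 11, 12, 14, 15, 16, 17, 21, 22, 24]
Append remaining from right: [34]. Merged: [11, 11, 12, 14, 15, 16, 17, 21, 22, 24, 34]

Final merged array: [11, 11, 12, 14, 15, 16, 17, 21, 22, 24, 34]
Total comparisons: 10

The merged array is [11, 11, 12, 14, 15, 16, 17, 21, 22, 24, 34], requiring 10 comparisons. The merge step runs in O(n) time where n is the total number of elements.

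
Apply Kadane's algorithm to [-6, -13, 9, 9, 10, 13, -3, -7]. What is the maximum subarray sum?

Using Kadane's algorithm on [-6, -13, 9, 9, 10, 13, -3, -7]:

Scanning through the array:
Position 1 (value -13): max_ending_here = -13, max_so_far = -6
Position 2 (value 9): max_ending_here = 9, max_so_far = 9
Position 3 (value 9): max_ending_here = 18, max_so_far = 18
Position 4 (value 10): max_ending_here = 28, max_so_far = 28
Position 5 (value 13): max_ending_here = 41, max_so_far = 41
Position 6 (value -3): max_ending_here = 38, max_so_far = 41
Position 7 (value -7): max_ending_here = 31, max_so_far = 41

Maximum subarray: [9, 9, 10, 13]
Maximum sum: 41

The maximum subarray is [9, 9, 10, 13] with sum 41. This subarray runs from index 2 to index 5.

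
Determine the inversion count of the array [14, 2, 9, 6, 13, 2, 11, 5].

Finding inversions in [14, 2, 9, 6, 13, 2, 11, 5]:

(0, 1): arr[0]=14 > arr[1]=2
(0, 2): arr[0]=14 > arr[2]=9
(0, 3): arr[0]=14 > arr[3]=6
(0, 4): arr[0]=14 > arr[4]=13
(0, 5): arr[0]=14 > arr[5]=2
(0, 6): arr[0]=14 > arr[6]=11
(0, 7): arr[0]=14 > arr[7]=5
(2, 3): arr[2]=9 > arr[3]=6
(2, 5): arr[2]=9 > arr[5]=2
(2, 7): arr[2]=9 > arr[7]=5
(3, 5): arr[3]=6 > arr[5]=2
(3, 7): arr[3]=6 > arr[7]=5
(4, 5): arr[4]=13 > arr[5]=2
(4, 6): arr[4]=13 > arr[6]=11
(4, 7): arr[4]=13 > arr[7]=5
(6, 7): arr[6]=11 > arr[7]=5

Total inversions: 16

The array has 16 inversion(s): (0,1), (0,2), (0,3), (0,4), (0,5), (0,6), (0,7), (2,3), (2,5), (2,7), (3,5), (3,7), (4,5), (4,6), (4,7), (6,7). Each pair (i,j) satisfies i < j and arr[i] > arr[j].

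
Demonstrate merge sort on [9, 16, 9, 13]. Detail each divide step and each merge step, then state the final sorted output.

Merge sort trace:

Split: [9, 16, 9, 13] -> [9, 16] and [9, 13]
  Split: [9, 16] -> [9] and [16]
  Merge: [9] + [16] -> [9, 16]
  Split: [9, 13] -> [9] and [13]
  Merge: [9] + [13] -> [9, 13]
Merge: [9, 16] + [9, 13] -> [9, 9, 13, 16]

Final sorted array: [9, 9, 13, 16]

The merge sort proceeds by recursively splitting the array and merging sorted halves.
After all merges, the sorted array is [9, 9, 13, 16].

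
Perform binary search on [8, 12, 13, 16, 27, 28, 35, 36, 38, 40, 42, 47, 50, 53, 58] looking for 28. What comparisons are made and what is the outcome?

Binary search for 28 in [8, 12, 13, 16, 27, 28, 35, 36, 38, 40, 42, 47, 50, 53, 58]:

lo=0, hi=14, mid=7, arr[mid]=36 -> 36 > 28, search left half
lo=0, hi=6, mid=3, arr[mid]=16 -> 16 < 28, search right half
lo=4, hi=6, mid=5, arr[mid]=28 -> Found target at index 5!

Binary search finds 28 at index 5 after 3 comparisons. The search repeatedly halves the search space by comparing with the middle element.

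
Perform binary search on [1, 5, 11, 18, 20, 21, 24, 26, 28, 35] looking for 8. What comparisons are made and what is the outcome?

Binary search for 8 in [1, 5, 11, 18, 20, 21, 24, 26, 28, 35]:

lo=0, hi=9, mid=4, arr[mid]=20 -> 20 > 8, search left half
lo=0, hi=3, mid=1, arr[mid]=5 -> 5 < 8, search right half
lo=2, hi=3, mid=2, arr[mid]=11 -> 11 > 8, search left half
lo=2 > hi=1, target 8 not found

Binary search determines that 8 is not in the array after 3 comparisons. The search space was exhausted without finding the target.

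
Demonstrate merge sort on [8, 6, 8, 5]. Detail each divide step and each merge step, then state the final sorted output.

Merge sort trace:

Split: [8, 6, 8, 5] -> [8, 6] and [8, 5]
  Split: [8, 6] -> [8] and [6]
  Merge: [8] + [6] -> [6, 8]
  Split: [8, 5] -> [8] and [5]
  Merge: [8] + [5] -> [5, 8]
Merge: [6, 8] + [5, 8] -> [5, 6, 8, 8]

Final sorted array: [5, 6, 8, 8]

The merge sort proceeds by recursively splitting the array and merging sorted halves.
After all merges, the sorted array is [5, 6, 8, 8].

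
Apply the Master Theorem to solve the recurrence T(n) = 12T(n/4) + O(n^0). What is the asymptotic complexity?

Master Theorem for T(n) = 12T(n/4) + O(n^0):

a = 12, b = 4, c = 0
log_b(a) = log_4(12) = 1.7925

Case 1: c = 0 < log_4(12) = 1.7925
T(n) = O(n^(log_4 12))

For T(n) = 12T(n/4) + O(n^0): log_4(12) = 1.7925. This is Case 1 of the Master Theorem (c < log_b(a), work dominated by leaves), giving O(n^(log_4 12)).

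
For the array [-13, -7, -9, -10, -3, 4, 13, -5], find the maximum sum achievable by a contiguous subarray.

Using Kadane's algorithm on [-13, -7, -9, -10, -3, 4, 13, -5]:

Scanning through the array:
Position 1 (value -7): max_ending_here = -7, max_so_far = -7
Position 2 (value -9): max_ending_here = -9, max_so_far = -7
Position 3 (value -10): max_ending_here = -10, max_so_far = -7
Position 4 (value -3): max_ending_here = -3, max_so_far = -3
Position 5 (value 4): max_ending_here = 4, max_so_far = 4
Position 6 (value 13): max_ending_here = 17, max_so_far = 17
Position 7 (value -5): max_ending_here = 12, max_so_far = 17

Maximum subarray: [4, 13]
Maximum sum: 17

The maximum subarray is [4, 13] with sum 17. This subarray runs from index 5 to index 6.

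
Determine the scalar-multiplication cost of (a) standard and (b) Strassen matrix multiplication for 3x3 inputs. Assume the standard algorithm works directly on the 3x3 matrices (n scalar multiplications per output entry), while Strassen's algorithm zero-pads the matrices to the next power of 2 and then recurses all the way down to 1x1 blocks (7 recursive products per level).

Matrix multiplication for 3x3 matrices:

Strassen's algorithm requires power-of-2 dimensions. Pad 3x3 to 4x4 (next power of 2).

Standard algorithm: 3^3 = 27 multiplications
Strassen's algorithm: 7^(log2(4)) = 7^2 = 49 multiplications
Difference: 27 - 49 = -22 (Strassen uses MORE here due to padding overhead — for small or just-over-power-of-2 n, padding can outweigh the per-level savings)

Standard: 27 multiplications (3^3). Strassen: 49 multiplications (7^2, after padding to 4x4). Strassen reduces 8 recursive multiplications to 7 at each level.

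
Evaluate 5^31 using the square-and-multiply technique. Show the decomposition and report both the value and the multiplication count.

Computing 5^31 by squaring (build up from 5^1; each line after the first costs one multiplication):

5^1 = 5
5^2 = (5^1)^2 = 5^2 = 25
5^3 = 5 * 5^2 = 5 * 25 = 125
5^6 = (5^3)^2 = 125^2 = 15625
5^7 = 5 * 5^6 = 5 * 15625 = 78125
5^14 = (5^7)^2 = 78125^2 = 6103515625
5^15 = 5 * 5^14 = 5 * 6103515625 = 30517578125
5^30 = (5^15)^2 = 30517578125^2 = 931322574615478515625
5^31 = 5 * 5^30 = 5 * 931322574615478515625 = 4656612873077392578125

Result: 4656612873077392578125
Multiplications needed: 8 (8 lines after 5^1)

5^31 = 4656612873077392578125. Using exponentiation by squaring, this requires 8 multiplications. The key idea: if the exponent is even, square the half-power; if odd, multiply by the base once.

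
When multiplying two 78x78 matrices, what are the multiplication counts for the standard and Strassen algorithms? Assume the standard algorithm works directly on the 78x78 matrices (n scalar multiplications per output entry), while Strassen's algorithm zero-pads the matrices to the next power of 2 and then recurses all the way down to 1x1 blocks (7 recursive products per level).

Matrix multiplication for 78x78 matrices:

Strassen's algorithm requires power-of-2 dimensions. Pad 78x78 to 128x128 (next power of 2).

Standard algorithm: 78^3 = 474552 multiplications
Strassen's algorithm: 7^(log2(128)) = 7^7 = 823543 multiplications
Difference: 474552 - 823543 = -348991 (Strassen uses MORE here due to padding overhead — for small or just-over-power-of-2 n, padding can outweigh the per-level savings)

Standard: 474552 multiplications (78^3). Strassen: 823543 multiplications (7^7, after padding to 128x128). Strassen reduces 8 recursive multiplications to 7 at each level.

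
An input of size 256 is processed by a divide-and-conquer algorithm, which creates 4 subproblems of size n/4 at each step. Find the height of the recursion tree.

For divide and conquer with division factor 4:

Problem sizes at each level:
Level 0: 256
Level 1: 64
Level 2: 16
Level 3: 4
Level 4: 1

The root is level 0 and the size-1 base case is level 4 (the tree spans levels 0 through 4, i.e. 5 levels counting the root), so the depth is the number of divisions: log_4(256) = 4

The recursion tree depth is log_4(256) = 4. At each level, the problem size is divided by 4, so it takes 4 divisions to reduce to a base case of size 1. The algorithm makes 4 recursive calls at each level.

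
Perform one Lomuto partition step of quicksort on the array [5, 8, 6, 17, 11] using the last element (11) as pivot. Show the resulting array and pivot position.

Lomuto partition with pivot = 11:

Initial array: [5, 8, 6, 17, 11]

arr[0]=5 <= 11: swap with position 0, array becomes [5, 8, 6, 17, 11]
arr[1]=8 <= 11: swap with position 1, array becomes [5, 8, 6, 17, 11]
arr[2]=6 <= 11: swap with position 2, array becomes [5, 8, 6, 17, 11]
arr[3]=17 > 11: no swap

Place pivot at position 3: [5, 8, 6, 11, 17]
Pivot position: 3

After partitioning with pivot 11, the array becomes [5, 8, 6, 11, 17]. The pivot is placed at index 3. All elements to the left of the pivot are <= 11, and all elements to the right are > 11.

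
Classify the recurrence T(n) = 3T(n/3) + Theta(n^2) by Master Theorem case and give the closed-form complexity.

Master Theorem for T(n) = 3T(n/3) + O(n^2):

a = 3, b = 3, c = 2
log_b(a) = log_3(3) = 1.0000

Case 3: c = 2 > log_3(3) = 1.0000
T(n) = O(n^2) = O(n^2)

For T(n) = 3T(n/3) + O(n^2): log_3(3) = 1.0000. This is Case 3 of the Master Theorem (c > log_b(a), work dominated by root), giving O(n^2).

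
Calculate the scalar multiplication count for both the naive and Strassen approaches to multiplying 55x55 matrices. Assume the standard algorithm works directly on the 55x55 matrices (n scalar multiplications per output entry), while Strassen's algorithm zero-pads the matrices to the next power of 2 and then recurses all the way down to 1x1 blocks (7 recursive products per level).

Matrix multiplication for 55x55 matrices:

Strassen's algorithm requires power-of-2 dimensions. Pad 55x55 to 64x64 (next power of 2).

Standard algorithm: 55^3 = 166375 multiplications
Strassen's algorithm: 7^(log2(64)) = 7^6 = 117649 multiplications
Savings: 166375 - 117649 = 48726 multiplications

Standard: 166375 multiplications (55^3). Strassen: 117649 multiplications (7^6, after padding to 64x64). Strassen reduces 8 recursive multiplications to 7 at each level.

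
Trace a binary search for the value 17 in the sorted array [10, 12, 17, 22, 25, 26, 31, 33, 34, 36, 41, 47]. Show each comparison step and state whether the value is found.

Binary search for 17 in [10, 12, 17, 22, 25, 26, 31, 33, 34, 36, 41, 47]:

lo=0, hi=11, mid=5, arr[mid]=26 -> 26 > 17, search left half
lo=0, hi=4, mid=2, arr[mid]=17 -> Found target at index 2!

Binary search finds 17 at index 2 after 2 comparisons. The search repeatedly halves the search space by comparing with the middle element.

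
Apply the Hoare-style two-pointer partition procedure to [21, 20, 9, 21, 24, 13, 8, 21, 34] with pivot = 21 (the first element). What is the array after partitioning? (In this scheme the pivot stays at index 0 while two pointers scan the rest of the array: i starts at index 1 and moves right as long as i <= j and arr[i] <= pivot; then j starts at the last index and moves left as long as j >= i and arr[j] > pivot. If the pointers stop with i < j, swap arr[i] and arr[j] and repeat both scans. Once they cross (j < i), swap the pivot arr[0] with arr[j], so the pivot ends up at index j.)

Hoare-style two-pointer partition with pivot = 21:

Initial array: [21, 20, 9, 21, 24, 13, 8, 21, 34]

Pointers start at i = 1, j = 8.
i stops at index 4 (arr[4]=24 > 21), j stops at index 7 (arr[7]=21 <= 21): swap arr[4] and arr[7], array becomes [21, 20, 9, 21, 21, 13, 8, 24, 34]
i ends at 7, j ends at 6: the pointers have crossed (j < i), so scanning stops.

Swap pivot arr[0] with arr[6] to place pivot at position 6: [8, 20, 9, 21, 21, 13, 21, 24, 34]
Pivot position: 6

After partitioning with pivot 21, the array becomes [8, 20, 9, 21, 21, 13, 21, 24, 34]. The pivot is placed at index 6. All elements to the left of the pivot are <= 21, and all elements to the right are > 21.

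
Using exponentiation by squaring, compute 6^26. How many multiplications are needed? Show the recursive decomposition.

Computing 6^26 by squaring (build up from 6^1; each line after the first costs one multiplication):

6^1 = 6
6^2 = (6^1)^2 = 6^2 = 36
6^3 = 6 * 6^2 = 6 * 36 = 216
6^6 = (6^3)^2 = 216^2 = 46656
6^12 = (6^6)^2 = 46656^2 = 2176782336
6^13 = 6 * 6^12 = 6 * 2176782336 = 13060694016
6^26 = (6^13)^2 = 13060694016^2 = 170581728179578208256

Result: 170581728179578208256
Multiplications needed: 6 (6 lines after 6^1)

6^26 = 170581728179578208256. Using exponentiation by squaring, this requires 6 multiplications. The key idea: if the exponent is even, square the half-power; if odd, multiply by the base once.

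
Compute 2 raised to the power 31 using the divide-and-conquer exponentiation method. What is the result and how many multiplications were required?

Computing 2^31 by squaring (build up from 2^1; each line after the first costs one multiplication):

2^1 = 2
2^2 = (2^1)^2 = 2^2 = 4
2^3 = 2 * 2^2 = 2 * 4 = 8
2^6 = (2^3)^2 = 8^2 = 64
2^7 = 2 * 2^6 = 2 * 64 = 128
2^14 = (2^7)^2 = 128^2 = 16384
2^15 = 2 * 2^14 = 2 * 16384 = 32768
2^30 = (2^15)^2 = 32768^2 = 1073741824
2^31 = 2 * 2^30 = 2 * 1073741824 = 2147483648

Result: 2147483648
Multiplications needed: 8 (8 lines after 2^1)

2^31 = 2147483648. Using exponentiation by squaring, this requires 8 multiplications. The key idea: if the exponent is even, square the half-power; if odd, multiply by the base once.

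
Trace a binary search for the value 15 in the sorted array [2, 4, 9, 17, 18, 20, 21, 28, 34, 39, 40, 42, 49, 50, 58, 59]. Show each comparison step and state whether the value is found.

Binary search for 15 in [2, 4, 9, 17, 18, 20, 21, 28, 34, 39, 40, 42, 49, 50, 58, 59]:

lo=0, hi=15, mid=7, arr[mid]=28 -> 28 > 15, search left half
lo=0, hi=6, mid=3, arr[mid]=17 -> 17 > 15, search left half
lo=0, hi=2, mid=1, arr[mid]=4 -> 4 < 15, search right half
lo=2, hi=2, mid=2, arr[mid]=9 -> 9 < 15, search right half
lo=3 > hi=2, target 15 not found

Binary search determines that 15 is not in the array after 4 comparisons. The search space was exhausted without finding the target.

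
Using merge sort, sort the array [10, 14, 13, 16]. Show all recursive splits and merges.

Merge sort trace:

Split: [10, 14, 13, 16] -> [10, 14] and [13, 16]
  Split: [10, 14] -> [10] and [14]
  Merge: [10] + [14] -> [10, 14]
  Split: [13, 16] -> [13] and [16]
  Merge: [13] + [16] -> [13, 16]
Merge: [10, 14] + [13, 16] -> [10, 13, 14, 16]

Final sorted array: [10, 13, 14, 16]

The merge sort proceeds by recursively splitting the array and merging sorted halves.
After all merges, the sorted array is [10, 13, 14, 16].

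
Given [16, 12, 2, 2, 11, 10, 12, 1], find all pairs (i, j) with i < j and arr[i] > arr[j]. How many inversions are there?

Finding inversions in [16, 12, 2, 2, 11, 10, 12, 1]:

(0, 1): arr[0]=16 > arr[1]=12
(0, 2): arr[0]=16 > arr[2]=2
(0, 3): arr[0]=16 > arr[3]=2
(0, 4): arr[0]=16 > arr[4]=11
(0, 5): arr[0]=16 > arr[5]=10
(0, 6): arr[0]=16 > arr[6]=12
(0, 7): arr[0]=16 > arr[7]=1
(1, 2): arr[1]=12 > arr[2]=2
(1, 3): arr[1]=12 > arr[3]=2
(1, 4): arr[1]=12 > arr[4]=11
(1, 5): arr[1]=12 > arr[5]=10
(1, 7): arr[1]=12 > arr[7]=1
(2, 7): arr[2]=2 > arr[7]=1
(3, 7): arr[3]=2 > arr[7]=1
(4, 5): arr[4]=11 > arr[5]=10
(4, 7): arr[4]=11 > arr[7]=1
(5, 7): arr[5]=10 > arr[7]=1
(6, 7): arr[6]=12 > arr[7]=1

Total inversions: 18

The array has 18 inversion(s): (0,1), (0,2), (0,3), (0,4), (0,5), (0,6), (0,7), (1,2), (1,3), (1,4), (1,5), (1,7), (2,7), (3,7), (4,5), (4,7), (5,7), (6,7). Each pair (i,j) satisfies i < j and arr[i] > arr[j].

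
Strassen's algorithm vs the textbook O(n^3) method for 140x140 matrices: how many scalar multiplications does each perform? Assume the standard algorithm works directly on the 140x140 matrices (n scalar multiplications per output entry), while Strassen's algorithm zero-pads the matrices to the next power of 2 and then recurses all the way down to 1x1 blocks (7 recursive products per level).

Matrix multiplication for 140x140 matrices:

Strassen's algorithm requires power-of-2 dimensions. Pad 140x140 to 256x256 (next power of 2).

Standard algorithm: 140^3 = 2744000 multiplications
Strassen's algorithm: 7^(log2(256)) = 7^8 = 5764801 multiplications
Difference: 2744000 - 5764801 = -3020801 (Strassen uses MORE here due to padding overhead — for small or just-over-power-of-2 n, padding can outweigh the per-level savings)

Standard: 2744000 multiplications (140^3). Strassen: 5764801 multiplications (7^8, after padding to 256x256). Strassen reduces 8 recursive multiplications to 7 at each level.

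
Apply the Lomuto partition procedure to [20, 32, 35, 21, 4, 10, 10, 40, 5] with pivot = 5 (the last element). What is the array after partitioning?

Lomuto partition with pivot = 5:

Initial array: [20, 32, 35, 21, 4, 10, 10, 40, 5]

arr[0]=20 > 5: no swap
arr[1]=32 > 5: no swap
arr[2]=35 > 5: no swap
arr[3]=21 > 5: no swap
arr[4]=4 <= 5: swap with position 0, array becomes [4, 32, 35, 21, 20, 10, 10, 40, 5]
arr[5]=10 > 5: no swap
arr[6]=10 > 5: no swap
arr[7]=40 > 5: no swap

Place pivot at position 1: [4, 5, 35, 21, 20, 10, 10, 40, 32]
Pivot position: 1

After partitioning with pivot 5, the array becomes [4, 5, 35, 21, 20, 10, 10, 40, 32]. The pivot is placed at index 1. All elements to the left of the pivot are <= 5, and all elements to the right are > 5.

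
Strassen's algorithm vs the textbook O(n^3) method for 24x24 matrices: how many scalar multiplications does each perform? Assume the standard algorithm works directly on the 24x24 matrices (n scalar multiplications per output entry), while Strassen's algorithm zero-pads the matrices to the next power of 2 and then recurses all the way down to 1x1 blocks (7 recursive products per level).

Matrix multiplication for 24x24 matrices:

Strassen's algorithm requires power-of-2 dimensions. Pad 24x24 to 32x32 (next power of 2).

Standard algorithm: 24^3 = 13824 multiplications
Strassen's algorithm: 7^(log2(32)) = 7^5 = 16807 multiplications
Difference: 13824 - 16807 = -2983 (Strassen uses MORE here due to padding overhead — for small or just-over-power-of-2 n, padding can outweigh the per-level savings)

Standard: 13824 multiplications (24^3). Strassen: 16807 multiplications (7^5, after padding to 32x32). Strassen reduces 8 recursive multiplications to 7 at each level.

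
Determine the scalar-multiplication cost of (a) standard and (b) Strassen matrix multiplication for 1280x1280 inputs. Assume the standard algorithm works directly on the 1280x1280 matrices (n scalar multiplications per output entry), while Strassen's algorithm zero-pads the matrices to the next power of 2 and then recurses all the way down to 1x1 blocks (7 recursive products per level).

Matrix multiplication for 1280x1280 matrices:

Strassen's algorithm requires power-of-2 dimensions. Pad 1280x1280 to 2048x2048 (next power of 2).

Standard algorithm: 1280^3 = 2097152000 multiplications
Strassen's algorithm: 7^(log2(2048)) = 7^11 = 1977326743 multiplications
Savings: 2097152000 - 1977326743 = 119825257 multiplications

Standard: 2097152000 multiplications (1280^3). Strassen: 1977326743 multiplications (7^11, after padding to 2048x2048). Strassen reduces 8 recursive multiplications to 7 at each level.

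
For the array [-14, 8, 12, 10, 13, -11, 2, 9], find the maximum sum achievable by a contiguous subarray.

Using Kadane's algorithm on [-14, 8, 12, 10, 13, -11, 2, 9]:

Scanning through the array:
Position 1 (value 8): max_ending_here = 8, max_so_far = 8
Position 2 (value 12): max_ending_here = 20, max_so_far = 20
Position 3 (value 10): max_ending_here = 30, max_so_far = 30
Position 4 (value 13): max_ending_here = 43, max_so_far = 43
Position 5 (value -11): max_ending_here = 32, max_so_far = 43
Position 6 (value 2): max_ending_here = 34, max_so_far = 43
Position 7 (value 9): max_ending_here = 43, max_so_far = 43

Maximum subarray: [8, 12, 10, 13]
Maximum sum: 43

The maximum subarray is [8, 12, 10, 13] with sum 43. This subarray runs from index 1 to index 4.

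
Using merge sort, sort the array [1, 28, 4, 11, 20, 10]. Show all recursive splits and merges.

Merge sort trace:

Split: [1, 28, 4, 11, 20, 10] -> [1, 28, 4] and [11, 20, 10]
  Split: [1, 28, 4] -> [1] and [28, 4]
    Split: [28, 4] -> [28] and [4]
    Merge: [28] + [4] -> [4, 28]
  Merge: [1] + [4, 28] -> [1, 4, 28]
  Split: [11, 20, 10] -> [11] and [20, 10]
    Split: [20, 10] -> [20] and [10]
    Merge: [20] + [10] -> [10, 20]
  Merge: [11] + [10, 20] -> [10, 11, 20]
Merge: [1, 4, 28] + [10, 11, 20] -> [1, 4, 10, 11, 20, 28]

Final sorted array: [1, 4, 10, 11, 20, 28]

The merge sort proceeds by recursively splitting the array and merging sorted halves.
After all merges, the sorted array is [1, 4, 10, 11, 20, 28].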